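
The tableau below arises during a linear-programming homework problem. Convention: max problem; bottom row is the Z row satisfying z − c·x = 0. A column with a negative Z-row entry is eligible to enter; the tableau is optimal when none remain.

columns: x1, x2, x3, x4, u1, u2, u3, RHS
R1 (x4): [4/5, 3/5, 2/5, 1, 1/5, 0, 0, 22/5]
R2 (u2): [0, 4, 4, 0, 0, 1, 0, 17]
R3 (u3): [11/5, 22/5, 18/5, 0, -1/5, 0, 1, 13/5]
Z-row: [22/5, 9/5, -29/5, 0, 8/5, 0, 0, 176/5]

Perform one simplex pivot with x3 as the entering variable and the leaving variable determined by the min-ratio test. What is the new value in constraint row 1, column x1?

Ratio test on column x3 — row 1: (22/5)/(2/5) = 11; row 2: 17/4 = 17/4; row 3: (13/5)/(18/5) = 13/18. Minimum is 13/18 at row 3 (u3 leaves); pivot element 18/5.
Divide row 3 by 18/5; eliminate column x3 from the other rows.
Row 1 update in column x1: 4/5 − (2/5)·(11/18) = 5/9.

5/9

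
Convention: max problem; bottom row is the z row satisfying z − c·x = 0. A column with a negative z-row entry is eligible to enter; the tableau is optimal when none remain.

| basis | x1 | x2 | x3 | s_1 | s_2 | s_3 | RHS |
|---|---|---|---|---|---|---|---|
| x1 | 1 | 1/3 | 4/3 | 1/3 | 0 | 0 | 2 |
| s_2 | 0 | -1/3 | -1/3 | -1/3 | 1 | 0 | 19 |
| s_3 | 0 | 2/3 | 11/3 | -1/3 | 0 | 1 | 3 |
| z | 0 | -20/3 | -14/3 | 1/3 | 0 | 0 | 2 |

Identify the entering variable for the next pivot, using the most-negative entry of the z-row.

Negative z-row entries: x2: -20/3, x3: -14/3.
The most negative is -20/3 in column x2, so x2 enters.

x2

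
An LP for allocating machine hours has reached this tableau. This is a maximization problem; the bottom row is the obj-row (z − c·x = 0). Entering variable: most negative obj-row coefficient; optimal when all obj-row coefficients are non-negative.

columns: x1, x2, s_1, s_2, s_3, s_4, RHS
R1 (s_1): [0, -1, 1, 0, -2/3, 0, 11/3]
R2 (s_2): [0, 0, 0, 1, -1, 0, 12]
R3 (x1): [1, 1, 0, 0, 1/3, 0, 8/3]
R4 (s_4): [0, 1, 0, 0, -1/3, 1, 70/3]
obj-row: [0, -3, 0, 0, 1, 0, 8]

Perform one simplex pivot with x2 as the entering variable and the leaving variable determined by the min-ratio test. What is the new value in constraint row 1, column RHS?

19/3

Ratio test on column x2 — row 1: entry -1 ≤ 0; row 2: entry 0 ≤ 0; row 3: (8/3)/1 = 8/3; row 4: (70/3)/1 = 70/3. Minimum is 8/3 at row 3 (x1 leaves); pivot element 1.
Divide row 3 by 1; eliminate column x2 from the other rows.
Row 1 update in column RHS: 11/3 − (-1)·(8/3) = 19/3.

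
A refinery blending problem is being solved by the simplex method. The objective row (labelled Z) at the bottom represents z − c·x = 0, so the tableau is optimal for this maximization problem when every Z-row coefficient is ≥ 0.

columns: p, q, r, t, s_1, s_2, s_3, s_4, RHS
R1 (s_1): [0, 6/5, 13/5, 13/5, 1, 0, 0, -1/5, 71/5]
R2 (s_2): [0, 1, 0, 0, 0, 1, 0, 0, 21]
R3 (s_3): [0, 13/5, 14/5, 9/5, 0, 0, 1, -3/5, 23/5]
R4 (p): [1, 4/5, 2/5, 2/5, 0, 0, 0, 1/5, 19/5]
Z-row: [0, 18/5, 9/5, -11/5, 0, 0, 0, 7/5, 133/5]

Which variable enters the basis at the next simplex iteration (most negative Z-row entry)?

Negative Z-row entries: t: -11/5.
The most negative is -11/5 in column t, so t enters.

t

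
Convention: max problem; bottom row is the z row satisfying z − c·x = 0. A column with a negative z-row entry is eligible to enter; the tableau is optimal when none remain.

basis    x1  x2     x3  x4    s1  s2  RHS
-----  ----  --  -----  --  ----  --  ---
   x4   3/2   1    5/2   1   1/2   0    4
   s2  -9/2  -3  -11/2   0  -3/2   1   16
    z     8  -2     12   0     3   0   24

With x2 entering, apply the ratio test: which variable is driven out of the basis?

Column x2 entries and ratios — x4: 4/1 = 4; s2: -3 ≤ 0, skip.
Smallest ratio is 4 in the row of x4, so x4 leaves.

x4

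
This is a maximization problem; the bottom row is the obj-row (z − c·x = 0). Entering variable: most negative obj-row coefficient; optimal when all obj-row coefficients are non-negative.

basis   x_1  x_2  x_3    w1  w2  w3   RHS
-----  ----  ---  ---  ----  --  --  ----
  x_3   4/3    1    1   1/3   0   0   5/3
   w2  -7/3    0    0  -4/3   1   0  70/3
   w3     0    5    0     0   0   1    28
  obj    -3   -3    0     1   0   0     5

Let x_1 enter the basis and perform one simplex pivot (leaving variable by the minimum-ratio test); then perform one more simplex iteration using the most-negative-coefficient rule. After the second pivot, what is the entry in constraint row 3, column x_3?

-5

Ratio test on column x_1 — row 1: (5/3)/(4/3) = 5/4; row 2: entry -7/3 ≤ 0; row 3: entry 0 ≤ 0. Minimum is 5/4 at row 1 (x_3 leaves); pivot element 4/3.
Divide row 1 by 4/3; eliminate column x_1 from the other rows.
Second iteration: most negative obj-row entry is -3/4 in column x_2, so x_2 enters.
Ratio test on column x_2 — row 1: (5/4)/(3/4) = 5/3; row 2: (105/4)/(7/4) = 15; row 3: 28/5 = 28/5. Minimum is 5/3 at row 1 (x_1 leaves); pivot element 3/4.
Divide row 1 by 3/4; eliminate column x_2 from the other rows.
After both pivots, the entry at constraint row 3, column x_3 is -5.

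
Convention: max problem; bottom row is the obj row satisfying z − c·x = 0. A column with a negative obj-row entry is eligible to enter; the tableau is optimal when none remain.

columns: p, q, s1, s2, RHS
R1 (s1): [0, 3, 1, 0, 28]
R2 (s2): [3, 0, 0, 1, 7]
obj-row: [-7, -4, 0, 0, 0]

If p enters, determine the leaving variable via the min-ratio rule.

Column p entries and ratios — s1: 0 ≤ 0, skip; s2: 7/3 = 7/3.
Smallest ratio is 7/3 in the row of s2, so s2 leaves.

s2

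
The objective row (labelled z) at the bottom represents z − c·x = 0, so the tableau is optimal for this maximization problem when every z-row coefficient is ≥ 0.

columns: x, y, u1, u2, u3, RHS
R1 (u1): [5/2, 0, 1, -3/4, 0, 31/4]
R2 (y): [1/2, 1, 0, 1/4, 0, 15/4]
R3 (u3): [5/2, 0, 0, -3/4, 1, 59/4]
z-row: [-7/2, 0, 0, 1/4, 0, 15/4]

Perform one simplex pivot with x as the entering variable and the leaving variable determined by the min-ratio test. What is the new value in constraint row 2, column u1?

Ratio test on column x — row 1: (31/4)/(5/2) = 31/10; row 2: (15/4)/(1/2) = 15/2; row 3: (59/4)/(5/2) = 59/10. Minimum is 31/10 at row 1 (u1 leaves); pivot element 5/2.
Divide row 1 by 5/2; eliminate column x from the other rows.
Row 2 update in column u1: 0 − (1/2)·(2/5) = -1/5.

-1/5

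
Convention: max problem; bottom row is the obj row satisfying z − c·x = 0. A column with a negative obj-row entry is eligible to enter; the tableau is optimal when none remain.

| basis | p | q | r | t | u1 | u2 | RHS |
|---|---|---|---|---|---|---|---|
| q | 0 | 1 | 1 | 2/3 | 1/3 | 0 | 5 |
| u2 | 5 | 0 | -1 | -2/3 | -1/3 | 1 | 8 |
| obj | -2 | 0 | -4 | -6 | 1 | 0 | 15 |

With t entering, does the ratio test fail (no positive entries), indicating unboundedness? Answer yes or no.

no

Column t has positive entries in row(s) 1, so the ratio test bounds it — not unbounded.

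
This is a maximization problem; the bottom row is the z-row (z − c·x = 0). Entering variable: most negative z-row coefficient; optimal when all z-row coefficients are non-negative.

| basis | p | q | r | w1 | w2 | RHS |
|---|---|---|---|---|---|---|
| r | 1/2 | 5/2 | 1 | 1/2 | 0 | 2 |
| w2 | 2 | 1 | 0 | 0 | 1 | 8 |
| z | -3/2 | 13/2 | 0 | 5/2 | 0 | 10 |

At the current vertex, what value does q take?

0

q is not in the basis, so in the current basic feasible solution q = 0.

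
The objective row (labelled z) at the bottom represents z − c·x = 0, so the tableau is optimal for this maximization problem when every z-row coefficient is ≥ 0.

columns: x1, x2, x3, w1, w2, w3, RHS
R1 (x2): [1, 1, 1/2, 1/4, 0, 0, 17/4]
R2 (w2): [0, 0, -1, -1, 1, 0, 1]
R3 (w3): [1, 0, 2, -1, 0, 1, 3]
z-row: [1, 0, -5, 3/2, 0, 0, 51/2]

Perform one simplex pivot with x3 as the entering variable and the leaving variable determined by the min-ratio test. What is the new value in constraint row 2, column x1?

1/2

Ratio test on column x3 — row 1: (17/4)/(1/2) = 17/2; row 2: entry -1 ≤ 0; row 3: 3/2 = 3/2. Minimum is 3/2 at row 3 (w3 leaves); pivot element 2.
Divide row 3 by 2; eliminate column x3 from the other rows.
Row 2 update in column x1: 0 − (-1)·(1/2) = 1/2.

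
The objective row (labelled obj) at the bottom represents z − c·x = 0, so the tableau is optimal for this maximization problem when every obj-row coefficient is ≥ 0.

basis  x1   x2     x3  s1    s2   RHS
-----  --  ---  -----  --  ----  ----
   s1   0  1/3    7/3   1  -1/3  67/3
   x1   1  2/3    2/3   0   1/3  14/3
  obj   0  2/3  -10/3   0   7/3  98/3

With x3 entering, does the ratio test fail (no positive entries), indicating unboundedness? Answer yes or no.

no

Column x3 has positive entries in row(s) 1, 2, so the ratio test bounds it — not unbounded.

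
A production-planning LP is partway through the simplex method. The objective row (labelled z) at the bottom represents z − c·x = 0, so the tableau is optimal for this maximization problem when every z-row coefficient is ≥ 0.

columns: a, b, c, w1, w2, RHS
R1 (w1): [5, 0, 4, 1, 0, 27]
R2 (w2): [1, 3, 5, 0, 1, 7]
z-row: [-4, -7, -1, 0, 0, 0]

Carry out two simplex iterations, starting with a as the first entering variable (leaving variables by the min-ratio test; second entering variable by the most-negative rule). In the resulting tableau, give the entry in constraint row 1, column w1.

Ratio test on column a — row 1: 27/5 = 27/5; row 2: 7/1 = 7. Minimum is 27/5 at row 1 (w1 leaves); pivot element 5.
Divide row 1 by 5; eliminate column a from the other rows.
Second iteration: most negative z-row entry is -7 in column b, so b enters.
Ratio test on column b — row 1: entry 0 ≤ 0; row 2: (8/5)/3 = 8/15. Minimum is 8/15 at row 2 (w2 leaves); pivot element 3.
Divide row 2 by 3; eliminate column b from the other rows.
After both pivots, the entry at constraint row 1, column w1 is 1/5.

1/5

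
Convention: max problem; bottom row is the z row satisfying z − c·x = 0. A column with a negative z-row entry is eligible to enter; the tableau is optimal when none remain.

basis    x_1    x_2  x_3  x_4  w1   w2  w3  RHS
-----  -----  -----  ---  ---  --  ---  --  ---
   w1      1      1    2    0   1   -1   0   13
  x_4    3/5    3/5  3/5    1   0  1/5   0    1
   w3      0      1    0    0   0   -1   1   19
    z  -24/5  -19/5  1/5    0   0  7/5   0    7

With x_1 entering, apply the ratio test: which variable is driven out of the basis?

x_4

Column x_1 entries and ratios — w1: 13/1 = 13; x_4: 1/(3/5) = 5/3; w3: 0 ≤ 0, skip.
Smallest ratio is 5/3 in the row of x_4, so x_4 leaves.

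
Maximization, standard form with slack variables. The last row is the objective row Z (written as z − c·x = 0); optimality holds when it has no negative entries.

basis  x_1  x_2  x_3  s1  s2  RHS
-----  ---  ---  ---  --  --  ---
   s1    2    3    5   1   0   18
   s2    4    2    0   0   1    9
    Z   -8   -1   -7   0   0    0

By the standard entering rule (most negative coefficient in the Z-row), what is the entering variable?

Negative Z-row entries: x_1: -8, x_2: -1, x_3: -7.
The most negative is -8 in column x_1, so x_1 enters.

x_1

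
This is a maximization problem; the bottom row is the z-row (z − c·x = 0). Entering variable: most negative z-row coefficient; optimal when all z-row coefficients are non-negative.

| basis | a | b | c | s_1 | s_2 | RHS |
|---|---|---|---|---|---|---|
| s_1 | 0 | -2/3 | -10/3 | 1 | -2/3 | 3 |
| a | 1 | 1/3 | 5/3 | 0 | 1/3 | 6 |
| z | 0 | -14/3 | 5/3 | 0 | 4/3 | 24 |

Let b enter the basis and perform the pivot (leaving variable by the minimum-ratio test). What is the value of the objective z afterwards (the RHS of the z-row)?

Ratio test on column b — row 1: entry -2/3 ≤ 0; row 2: 6/(1/3) = 18. Minimum is 18 at row 2 (a leaves); pivot element 1/3.
Pivot on row 2; the z-row RHS becomes 24 − (-14/3)·18 = 108.

108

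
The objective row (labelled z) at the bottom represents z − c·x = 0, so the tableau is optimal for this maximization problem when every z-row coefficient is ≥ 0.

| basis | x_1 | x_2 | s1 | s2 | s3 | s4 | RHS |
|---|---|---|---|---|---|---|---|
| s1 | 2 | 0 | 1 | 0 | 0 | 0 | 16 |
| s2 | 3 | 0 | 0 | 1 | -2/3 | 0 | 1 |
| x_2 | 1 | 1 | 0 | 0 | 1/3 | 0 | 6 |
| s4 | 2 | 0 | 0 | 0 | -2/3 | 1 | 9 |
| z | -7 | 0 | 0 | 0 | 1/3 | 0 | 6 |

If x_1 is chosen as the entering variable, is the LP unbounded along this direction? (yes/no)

no

Column x_1 has positive entries in row(s) 1, 2, 3, 4, so the ratio test bounds it — not unbounded.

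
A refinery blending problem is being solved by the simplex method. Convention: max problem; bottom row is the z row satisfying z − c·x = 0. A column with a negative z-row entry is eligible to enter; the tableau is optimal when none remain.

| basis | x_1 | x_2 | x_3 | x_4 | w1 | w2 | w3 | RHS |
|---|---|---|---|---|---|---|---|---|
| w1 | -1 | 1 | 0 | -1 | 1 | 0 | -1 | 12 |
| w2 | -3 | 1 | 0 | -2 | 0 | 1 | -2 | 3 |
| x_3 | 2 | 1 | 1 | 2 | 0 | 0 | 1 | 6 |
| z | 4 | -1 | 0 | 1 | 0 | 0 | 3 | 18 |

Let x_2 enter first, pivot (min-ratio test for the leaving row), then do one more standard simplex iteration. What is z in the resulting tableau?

Ratio test on column x_2 — row 1: 12/1 = 12; row 2: 3/1 = 3; row 3: 6/1 = 6. Minimum is 3 at row 2 (w2 leaves); pivot element 1.
Pivot on row 2; the z-row RHS becomes 18 − (-1)·3 = 21.
Next entering variable (most negative z-row entry -1): x_4.
Ratio test on column x_4 — row 1: 9/1 = 9; row 2: entry -2 ≤ 0; row 3: 3/4 = 3/4. Minimum is 3/4 at row 3 (x_3 leaves); pivot element 4.
After the second pivot the z-row RHS is 21 − (-1)·(3/4) = 87/4.

87/4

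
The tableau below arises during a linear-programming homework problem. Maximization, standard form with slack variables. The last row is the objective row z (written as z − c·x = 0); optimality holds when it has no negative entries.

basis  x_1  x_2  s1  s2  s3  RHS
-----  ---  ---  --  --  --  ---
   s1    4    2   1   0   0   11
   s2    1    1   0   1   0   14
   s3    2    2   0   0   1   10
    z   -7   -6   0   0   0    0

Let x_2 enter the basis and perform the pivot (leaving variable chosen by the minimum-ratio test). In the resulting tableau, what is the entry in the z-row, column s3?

3

Ratio test on column x_2 — row 1: 11/2 = 11/2; row 2: 14/1 = 14; row 3: 10/2 = 5. Minimum is 5 at row 3 (s3 leaves); pivot element 2.
Divide row 3 by 2; eliminate column x_2 from the other rows.
z-row update in column s3: 0 − (-6)·(1/2) = 3.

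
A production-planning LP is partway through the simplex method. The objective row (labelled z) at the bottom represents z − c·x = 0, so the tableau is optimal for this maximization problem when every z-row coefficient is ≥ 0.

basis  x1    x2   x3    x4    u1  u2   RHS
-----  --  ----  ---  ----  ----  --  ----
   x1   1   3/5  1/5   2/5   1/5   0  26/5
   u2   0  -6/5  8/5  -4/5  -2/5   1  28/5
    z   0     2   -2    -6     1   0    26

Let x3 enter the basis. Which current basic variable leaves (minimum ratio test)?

u2

Column x3 entries and ratios — x1: (26/5)/(1/5) = 26; u2: (28/5)/(8/5) = 7/2.
Smallest ratio is 7/2 in the row of u2, so u2 leaves.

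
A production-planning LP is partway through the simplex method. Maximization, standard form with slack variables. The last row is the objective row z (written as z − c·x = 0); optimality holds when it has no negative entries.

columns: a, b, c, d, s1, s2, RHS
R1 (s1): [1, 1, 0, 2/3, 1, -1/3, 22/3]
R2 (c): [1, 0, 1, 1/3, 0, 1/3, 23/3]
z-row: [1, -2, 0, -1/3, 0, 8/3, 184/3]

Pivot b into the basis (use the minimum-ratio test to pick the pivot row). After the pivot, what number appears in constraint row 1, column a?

1

Ratio test on column b — row 1: (22/3)/1 = 22/3; row 2: entry 0 ≤ 0. Minimum is 22/3 at row 1 (s1 leaves); pivot element 1.
Divide row 1 by 1; eliminate column b from the other rows.
In the new row 1, the a entry is the old entry divided by the pivot: 1/1 = 1.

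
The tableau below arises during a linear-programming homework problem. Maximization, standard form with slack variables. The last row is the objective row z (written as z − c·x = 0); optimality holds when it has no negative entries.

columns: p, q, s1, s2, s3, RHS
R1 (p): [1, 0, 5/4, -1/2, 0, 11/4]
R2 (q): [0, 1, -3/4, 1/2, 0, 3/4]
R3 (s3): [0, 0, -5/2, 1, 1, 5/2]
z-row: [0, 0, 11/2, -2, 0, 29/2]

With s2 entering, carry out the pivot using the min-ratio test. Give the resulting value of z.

Ratio test on column s2 — row 1: entry -1/2 ≤ 0; row 2: (3/4)/(1/2) = 3/2; row 3: (5/2)/1 = 5/2. Minimum is 3/2 at row 2 (q leaves); pivot element 1/2.
Pivot on row 2; the z-row RHS becomes 29/2 − (-2)·(3/2) = 35/2.

35/2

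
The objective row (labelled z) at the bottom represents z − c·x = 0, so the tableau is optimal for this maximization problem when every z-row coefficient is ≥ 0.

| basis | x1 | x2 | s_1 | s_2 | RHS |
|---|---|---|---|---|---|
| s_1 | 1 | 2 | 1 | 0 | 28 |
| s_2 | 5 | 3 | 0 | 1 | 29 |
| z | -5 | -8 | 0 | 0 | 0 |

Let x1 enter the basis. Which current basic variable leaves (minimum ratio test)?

Column x1 entries and ratios — s_1: 28/1 = 28; s_2: 29/5 = 29/5.
Smallest ratio is 29/5 in the row of s_2, so s_2 leaves.

s_2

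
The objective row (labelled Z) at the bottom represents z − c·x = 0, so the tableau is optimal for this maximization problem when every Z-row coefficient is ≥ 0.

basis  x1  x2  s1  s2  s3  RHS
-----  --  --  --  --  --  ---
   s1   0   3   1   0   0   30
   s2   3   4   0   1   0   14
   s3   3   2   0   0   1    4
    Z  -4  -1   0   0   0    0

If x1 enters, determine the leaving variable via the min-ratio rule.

s3

Column x1 entries and ratios — s1: 0 ≤ 0, skip; s2: 14/3 = 14/3; s3: 4/3 = 4/3.
Smallest ratio is 4/3 in the row of s3, so s3 leaves.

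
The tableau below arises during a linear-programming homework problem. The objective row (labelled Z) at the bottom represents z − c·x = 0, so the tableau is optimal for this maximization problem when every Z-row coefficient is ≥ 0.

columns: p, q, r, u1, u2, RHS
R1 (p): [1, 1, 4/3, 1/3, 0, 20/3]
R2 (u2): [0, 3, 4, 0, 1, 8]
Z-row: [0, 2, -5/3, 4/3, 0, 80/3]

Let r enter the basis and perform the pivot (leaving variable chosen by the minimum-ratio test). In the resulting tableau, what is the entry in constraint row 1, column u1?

Ratio test on column r — row 1: (20/3)/(4/3) = 5; row 2: 8/4 = 2. Minimum is 2 at row 2 (u2 leaves); pivot element 4.
Divide row 2 by 4; eliminate column r from the other rows.
Row 1 update in column u1: 1/3 − (4/3)·0 = 1/3.

1/3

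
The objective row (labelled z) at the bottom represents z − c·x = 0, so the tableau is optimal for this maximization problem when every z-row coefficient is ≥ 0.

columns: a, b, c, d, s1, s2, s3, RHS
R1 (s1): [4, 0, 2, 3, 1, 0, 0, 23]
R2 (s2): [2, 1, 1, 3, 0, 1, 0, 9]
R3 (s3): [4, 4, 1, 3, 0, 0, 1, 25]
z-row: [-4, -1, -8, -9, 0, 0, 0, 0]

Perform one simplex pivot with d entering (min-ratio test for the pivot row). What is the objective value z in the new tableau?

27

Ratio test on column d — row 1: 23/3 = 23/3; row 2: 9/3 = 3; row 3: 25/3 = 25/3. Minimum is 3 at row 2 (s2 leaves); pivot element 3.
Pivot on row 2; the z-row RHS becomes 0 − (-9)·3 = 27.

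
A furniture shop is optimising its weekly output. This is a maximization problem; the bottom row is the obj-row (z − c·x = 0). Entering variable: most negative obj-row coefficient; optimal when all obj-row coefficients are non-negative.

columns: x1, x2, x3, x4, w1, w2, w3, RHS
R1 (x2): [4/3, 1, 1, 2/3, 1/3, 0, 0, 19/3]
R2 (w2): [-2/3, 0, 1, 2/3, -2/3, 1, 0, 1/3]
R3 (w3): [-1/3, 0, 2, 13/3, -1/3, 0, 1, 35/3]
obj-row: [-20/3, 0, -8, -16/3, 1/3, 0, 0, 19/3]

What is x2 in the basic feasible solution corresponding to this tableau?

19/3

x2 is basic (row 1); its value is the RHS of that row, 19/3.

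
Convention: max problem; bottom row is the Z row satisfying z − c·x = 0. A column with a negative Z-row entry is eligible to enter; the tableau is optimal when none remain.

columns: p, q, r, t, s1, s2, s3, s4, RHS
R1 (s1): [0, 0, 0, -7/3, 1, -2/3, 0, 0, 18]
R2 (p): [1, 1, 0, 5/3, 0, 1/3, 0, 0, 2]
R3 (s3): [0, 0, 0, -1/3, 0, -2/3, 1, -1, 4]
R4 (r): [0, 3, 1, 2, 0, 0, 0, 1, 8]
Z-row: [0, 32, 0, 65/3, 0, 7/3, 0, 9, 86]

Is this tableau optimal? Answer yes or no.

yes

Every Z-row coefficient is ≥ 0, so the tableau is optimal.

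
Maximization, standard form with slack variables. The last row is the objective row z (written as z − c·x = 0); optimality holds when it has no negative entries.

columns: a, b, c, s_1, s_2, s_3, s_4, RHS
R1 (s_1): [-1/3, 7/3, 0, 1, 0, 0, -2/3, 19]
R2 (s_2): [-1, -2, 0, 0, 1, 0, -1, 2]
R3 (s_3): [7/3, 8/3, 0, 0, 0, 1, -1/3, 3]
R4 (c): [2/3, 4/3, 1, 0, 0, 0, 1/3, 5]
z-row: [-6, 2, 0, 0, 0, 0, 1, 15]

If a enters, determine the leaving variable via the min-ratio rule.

Column a entries and ratios — s_1: -1/3 ≤ 0, skip; s_2: -1 ≤ 0, skip; s_3: 3/(7/3) = 9/7; c: 5/(2/3) = 15/2.
Smallest ratio is 9/7 in the row of s_3, so s_3 leaves.

s_3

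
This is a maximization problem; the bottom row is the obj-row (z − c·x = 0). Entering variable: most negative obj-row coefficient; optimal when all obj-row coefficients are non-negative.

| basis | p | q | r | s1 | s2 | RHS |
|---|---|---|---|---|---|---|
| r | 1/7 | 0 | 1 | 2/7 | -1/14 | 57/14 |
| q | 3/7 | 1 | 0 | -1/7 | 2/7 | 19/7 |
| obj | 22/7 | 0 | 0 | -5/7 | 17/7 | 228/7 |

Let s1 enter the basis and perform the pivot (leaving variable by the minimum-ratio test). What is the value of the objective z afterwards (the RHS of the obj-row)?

Ratio test on column s1 — row 1: (57/14)/(2/7) = 57/4; row 2: entry -1/7 ≤ 0. Minimum is 57/4 at row 1 (r leaves); pivot element 2/7.
Pivot on row 1; the obj-row RHS becomes 228/7 − (-5/7)·(57/4) = 171/4.

171/4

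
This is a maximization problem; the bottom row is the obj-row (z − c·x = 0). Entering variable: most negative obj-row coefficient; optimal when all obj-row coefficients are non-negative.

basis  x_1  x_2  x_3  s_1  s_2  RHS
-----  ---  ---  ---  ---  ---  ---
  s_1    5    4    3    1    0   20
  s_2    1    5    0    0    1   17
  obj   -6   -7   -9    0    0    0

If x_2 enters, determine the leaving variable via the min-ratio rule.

s_2

Column x_2 entries and ratios — s_1: 20/4 = 5; s_2: 17/5 = 17/5.
Smallest ratio is 17/5 in the row of s_2, so s_2 leaves.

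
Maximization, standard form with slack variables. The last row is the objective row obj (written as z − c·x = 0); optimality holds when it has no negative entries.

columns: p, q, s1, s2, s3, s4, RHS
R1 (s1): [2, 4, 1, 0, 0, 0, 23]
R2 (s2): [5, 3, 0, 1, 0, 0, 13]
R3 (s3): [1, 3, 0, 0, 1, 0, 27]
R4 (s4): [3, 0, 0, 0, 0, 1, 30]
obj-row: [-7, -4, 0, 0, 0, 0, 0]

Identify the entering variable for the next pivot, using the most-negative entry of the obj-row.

p

Negative obj-row entries: p: -7, q: -4.
The most negative is -7 in column p, so p enters.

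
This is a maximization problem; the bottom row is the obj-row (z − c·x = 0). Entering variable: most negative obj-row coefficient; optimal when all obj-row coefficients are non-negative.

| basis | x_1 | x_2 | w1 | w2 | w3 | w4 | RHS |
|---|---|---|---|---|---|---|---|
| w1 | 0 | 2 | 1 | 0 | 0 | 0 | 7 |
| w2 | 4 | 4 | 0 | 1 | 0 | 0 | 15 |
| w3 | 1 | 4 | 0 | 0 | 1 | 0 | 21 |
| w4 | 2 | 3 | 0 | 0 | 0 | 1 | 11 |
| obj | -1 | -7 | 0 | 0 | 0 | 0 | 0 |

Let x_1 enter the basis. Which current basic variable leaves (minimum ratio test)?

w2

Column x_1 entries and ratios — w1: 0 ≤ 0, skip; w2: 15/4 = 15/4; w3: 21/1 = 21; w4: 11/2 = 11/2.
Smallest ratio is 15/4 in the row of w2, so w2 leaves.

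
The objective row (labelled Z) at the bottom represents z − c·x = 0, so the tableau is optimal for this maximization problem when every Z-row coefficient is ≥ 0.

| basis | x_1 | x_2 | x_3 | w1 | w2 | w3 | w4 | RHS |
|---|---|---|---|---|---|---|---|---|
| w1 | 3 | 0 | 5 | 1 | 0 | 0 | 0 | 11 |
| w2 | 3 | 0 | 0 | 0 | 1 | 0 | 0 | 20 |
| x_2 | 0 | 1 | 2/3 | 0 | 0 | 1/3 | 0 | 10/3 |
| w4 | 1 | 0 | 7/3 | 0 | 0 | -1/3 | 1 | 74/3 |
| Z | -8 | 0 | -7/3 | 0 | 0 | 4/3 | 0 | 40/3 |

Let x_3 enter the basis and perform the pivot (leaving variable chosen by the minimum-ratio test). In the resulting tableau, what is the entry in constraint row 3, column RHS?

Ratio test on column x_3 — row 1: 11/5 = 11/5; row 2: entry 0 ≤ 0; row 3: (10/3)/(2/3) = 5; row 4: (74/3)/(7/3) = 74/7. Minimum is 11/5 at row 1 (w1 leaves); pivot element 5.
Divide row 1 by 5; eliminate column x_3 from the other rows.
Row 3 update in column RHS: 10/3 − (2/3)·(11/5) = 28/15.

28/15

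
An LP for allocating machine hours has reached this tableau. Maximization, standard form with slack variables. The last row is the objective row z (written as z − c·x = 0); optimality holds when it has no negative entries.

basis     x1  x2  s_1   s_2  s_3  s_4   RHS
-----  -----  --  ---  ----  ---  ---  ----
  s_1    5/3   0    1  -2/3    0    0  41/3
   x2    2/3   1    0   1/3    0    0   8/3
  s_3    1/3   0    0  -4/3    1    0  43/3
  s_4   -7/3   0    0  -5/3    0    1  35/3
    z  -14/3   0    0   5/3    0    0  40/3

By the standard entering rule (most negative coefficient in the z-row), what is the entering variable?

Negative z-row entries: x1: -14/3.
The most negative is -14/3 in column x1, so x1 enters.

x1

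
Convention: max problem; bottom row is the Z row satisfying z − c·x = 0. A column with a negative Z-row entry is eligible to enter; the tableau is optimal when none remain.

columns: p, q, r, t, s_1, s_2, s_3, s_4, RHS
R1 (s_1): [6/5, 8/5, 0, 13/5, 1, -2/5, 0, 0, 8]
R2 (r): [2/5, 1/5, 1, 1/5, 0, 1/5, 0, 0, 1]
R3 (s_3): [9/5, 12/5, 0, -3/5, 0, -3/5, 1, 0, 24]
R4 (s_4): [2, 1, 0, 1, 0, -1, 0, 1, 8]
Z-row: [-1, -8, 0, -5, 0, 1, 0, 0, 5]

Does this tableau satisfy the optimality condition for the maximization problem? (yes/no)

The Z-row has a negative entry -8 in column q, so it is not optimal.

no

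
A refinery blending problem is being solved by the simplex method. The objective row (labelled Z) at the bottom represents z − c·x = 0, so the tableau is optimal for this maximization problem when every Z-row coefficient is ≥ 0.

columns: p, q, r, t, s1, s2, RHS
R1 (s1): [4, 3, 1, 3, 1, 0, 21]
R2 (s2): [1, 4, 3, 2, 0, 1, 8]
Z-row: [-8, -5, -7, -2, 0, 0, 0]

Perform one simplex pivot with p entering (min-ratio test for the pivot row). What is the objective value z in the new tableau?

42

Ratio test on column p — row 1: 21/4 = 21/4; row 2: 8/1 = 8. Minimum is 21/4 at row 1 (s1 leaves); pivot element 4.
Pivot on row 1; the Z-row RHS becomes 0 − (-8)·(21/4) = 42.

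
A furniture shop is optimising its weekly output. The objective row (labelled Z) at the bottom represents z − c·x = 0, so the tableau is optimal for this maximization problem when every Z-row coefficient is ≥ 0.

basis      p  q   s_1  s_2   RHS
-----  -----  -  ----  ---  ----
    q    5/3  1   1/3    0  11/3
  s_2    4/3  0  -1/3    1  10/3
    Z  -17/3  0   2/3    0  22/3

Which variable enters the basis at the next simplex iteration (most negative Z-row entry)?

p

Negative Z-row entries: p: -17/3.
The most negative is -17/3 in column p, so p enters.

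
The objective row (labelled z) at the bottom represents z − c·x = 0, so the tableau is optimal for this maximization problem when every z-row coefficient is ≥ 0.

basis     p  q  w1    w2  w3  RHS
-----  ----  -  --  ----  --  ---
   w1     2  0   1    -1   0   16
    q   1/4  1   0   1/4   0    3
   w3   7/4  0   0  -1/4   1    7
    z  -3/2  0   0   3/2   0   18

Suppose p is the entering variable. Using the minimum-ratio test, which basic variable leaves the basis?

w3

Column p entries and ratios — w1: 16/2 = 8; q: 3/(1/4) = 12; w3: 7/(7/4) = 4.
Smallest ratio is 4 in the row of w3, so w3 leaves.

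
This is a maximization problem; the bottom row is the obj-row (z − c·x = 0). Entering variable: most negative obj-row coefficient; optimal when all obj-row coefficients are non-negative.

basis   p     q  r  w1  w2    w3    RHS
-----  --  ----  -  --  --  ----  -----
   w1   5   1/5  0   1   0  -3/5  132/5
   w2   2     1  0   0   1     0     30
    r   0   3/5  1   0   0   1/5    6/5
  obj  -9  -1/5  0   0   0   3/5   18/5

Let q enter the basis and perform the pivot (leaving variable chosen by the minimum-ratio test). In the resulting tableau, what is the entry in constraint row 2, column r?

Ratio test on column q — row 1: (132/5)/(1/5) = 132; row 2: 30/1 = 30; row 3: (6/5)/(3/5) = 2. Minimum is 2 at row 3 (r leaves); pivot element 3/5.
Divide row 3 by 3/5; eliminate column q from the other rows.
Row 2 update in column r: 0 − 1·(5/3) = -5/3.

-5/3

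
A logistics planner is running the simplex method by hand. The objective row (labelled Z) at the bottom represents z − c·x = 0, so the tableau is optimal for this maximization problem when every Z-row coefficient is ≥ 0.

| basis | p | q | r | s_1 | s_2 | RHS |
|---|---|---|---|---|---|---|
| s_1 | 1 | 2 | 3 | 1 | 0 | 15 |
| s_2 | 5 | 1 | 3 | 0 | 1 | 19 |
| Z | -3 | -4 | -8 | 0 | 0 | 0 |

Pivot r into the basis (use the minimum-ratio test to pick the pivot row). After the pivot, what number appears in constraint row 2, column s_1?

-1

Ratio test on column r — row 1: 15/3 = 5; row 2: 19/3 = 19/3. Minimum is 5 at row 1 (s_1 leaves); pivot element 3.
Divide row 1 by 3; eliminate column r from the other rows.
Row 2 update in column s_1: 0 − 3·(1/3) = -1.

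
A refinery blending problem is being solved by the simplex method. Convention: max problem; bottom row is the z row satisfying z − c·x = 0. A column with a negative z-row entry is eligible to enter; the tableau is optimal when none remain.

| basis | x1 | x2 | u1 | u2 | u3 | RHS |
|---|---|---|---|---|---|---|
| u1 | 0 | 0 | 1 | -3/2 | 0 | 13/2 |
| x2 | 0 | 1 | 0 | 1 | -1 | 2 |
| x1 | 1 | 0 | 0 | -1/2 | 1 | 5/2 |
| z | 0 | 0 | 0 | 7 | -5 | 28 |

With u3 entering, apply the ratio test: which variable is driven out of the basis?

x1

Column u3 entries and ratios — u1: 0 ≤ 0, skip; x2: -1 ≤ 0, skip; x1: (5/2)/1 = 5/2.
Smallest ratio is 5/2 in the row of x1, so x1 leaves.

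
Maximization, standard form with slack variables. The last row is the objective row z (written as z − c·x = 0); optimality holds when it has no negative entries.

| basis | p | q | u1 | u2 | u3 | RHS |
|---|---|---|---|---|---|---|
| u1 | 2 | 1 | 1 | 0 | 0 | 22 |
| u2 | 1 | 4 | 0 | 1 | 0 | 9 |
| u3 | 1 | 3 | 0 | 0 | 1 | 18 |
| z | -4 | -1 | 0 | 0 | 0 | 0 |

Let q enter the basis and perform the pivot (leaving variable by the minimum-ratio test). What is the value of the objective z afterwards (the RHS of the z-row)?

Ratio test on column q — row 1: 22/1 = 22; row 2: 9/4 = 9/4; row 3: 18/3 = 6. Minimum is 9/4 at row 2 (u2 leaves); pivot element 4.
Pivot on row 2; the z-row RHS becomes 0 − (-1)·(9/4) = 9/4.

9/4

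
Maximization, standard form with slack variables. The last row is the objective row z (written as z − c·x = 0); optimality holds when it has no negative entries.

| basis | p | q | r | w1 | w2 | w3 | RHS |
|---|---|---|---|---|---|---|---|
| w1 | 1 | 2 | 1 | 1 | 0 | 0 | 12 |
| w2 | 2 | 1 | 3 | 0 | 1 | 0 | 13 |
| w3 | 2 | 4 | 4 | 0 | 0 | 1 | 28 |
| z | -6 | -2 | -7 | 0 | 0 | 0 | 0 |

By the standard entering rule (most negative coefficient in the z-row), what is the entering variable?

Negative z-row entries: p: -6, q: -2, r: -7.
The most negative is -7 in column r, so r enters.

r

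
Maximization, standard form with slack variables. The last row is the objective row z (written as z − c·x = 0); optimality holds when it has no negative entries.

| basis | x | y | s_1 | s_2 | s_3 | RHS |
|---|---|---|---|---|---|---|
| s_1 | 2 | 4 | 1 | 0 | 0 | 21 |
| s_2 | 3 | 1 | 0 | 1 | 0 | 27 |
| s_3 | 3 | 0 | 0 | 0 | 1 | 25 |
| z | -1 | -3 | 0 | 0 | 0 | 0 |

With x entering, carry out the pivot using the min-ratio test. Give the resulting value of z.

Ratio test on column x — row 1: 21/2 = 21/2; row 2: 27/3 = 9; row 3: 25/3 = 25/3. Minimum is 25/3 at row 3 (s_3 leaves); pivot element 3.
Pivot on row 3; the z-row RHS becomes 0 − (-1)·(25/3) = 25/3.

25/3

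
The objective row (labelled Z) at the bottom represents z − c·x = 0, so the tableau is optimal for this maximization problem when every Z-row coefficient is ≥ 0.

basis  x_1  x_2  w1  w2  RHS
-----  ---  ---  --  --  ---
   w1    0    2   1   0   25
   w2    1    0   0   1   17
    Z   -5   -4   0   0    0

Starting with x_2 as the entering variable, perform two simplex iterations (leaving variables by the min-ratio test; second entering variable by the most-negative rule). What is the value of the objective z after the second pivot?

Ratio test on column x_2 — row 1: 25/2 = 25/2; row 2: entry 0 ≤ 0. Minimum is 25/2 at row 1 (w1 leaves); pivot element 2.
Pivot on row 1; the Z-row RHS becomes 0 − (-4)·(25/2) = 50.
Next entering variable (most negative Z-row entry -5): x_1.
Ratio test on column x_1 — row 1: entry 0 ≤ 0; row 2: 17/1 = 17. Minimum is 17 at row 2 (w2 leaves); pivot element 1.
After the second pivot the Z-row RHS is 50 − (-5)·17 = 135.

135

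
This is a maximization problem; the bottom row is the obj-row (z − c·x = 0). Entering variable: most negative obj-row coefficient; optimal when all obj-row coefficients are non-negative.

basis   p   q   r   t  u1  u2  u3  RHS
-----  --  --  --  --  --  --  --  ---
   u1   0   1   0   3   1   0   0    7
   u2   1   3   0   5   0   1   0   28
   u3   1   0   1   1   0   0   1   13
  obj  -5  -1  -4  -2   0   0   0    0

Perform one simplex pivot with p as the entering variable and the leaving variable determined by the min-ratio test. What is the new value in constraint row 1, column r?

0

Ratio test on column p — row 1: entry 0 ≤ 0; row 2: 28/1 = 28; row 3: 13/1 = 13. Minimum is 13 at row 3 (u3 leaves); pivot element 1.
Divide row 3 by 1; eliminate column p from the other rows.
Row 1 update in column r: 0 − 0·1 = 0.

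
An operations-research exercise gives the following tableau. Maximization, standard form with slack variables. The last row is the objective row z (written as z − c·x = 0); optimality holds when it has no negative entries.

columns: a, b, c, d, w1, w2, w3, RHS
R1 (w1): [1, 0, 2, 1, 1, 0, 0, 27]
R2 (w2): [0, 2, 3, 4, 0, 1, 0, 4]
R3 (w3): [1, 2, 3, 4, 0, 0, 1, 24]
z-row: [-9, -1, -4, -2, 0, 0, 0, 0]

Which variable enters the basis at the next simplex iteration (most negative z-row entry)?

Negative z-row entries: a: -9, b: -1, c: -4, d: -2.
The most negative is -9 in column a, so a enters.

a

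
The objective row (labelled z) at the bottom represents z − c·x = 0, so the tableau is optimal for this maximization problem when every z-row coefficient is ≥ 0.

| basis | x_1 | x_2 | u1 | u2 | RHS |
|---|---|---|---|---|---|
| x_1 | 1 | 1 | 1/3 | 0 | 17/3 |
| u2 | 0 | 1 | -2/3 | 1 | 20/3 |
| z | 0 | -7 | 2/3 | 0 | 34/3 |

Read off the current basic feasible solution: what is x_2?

0

x_2 is not in the basis, so in the current basic feasible solution x_2 = 0.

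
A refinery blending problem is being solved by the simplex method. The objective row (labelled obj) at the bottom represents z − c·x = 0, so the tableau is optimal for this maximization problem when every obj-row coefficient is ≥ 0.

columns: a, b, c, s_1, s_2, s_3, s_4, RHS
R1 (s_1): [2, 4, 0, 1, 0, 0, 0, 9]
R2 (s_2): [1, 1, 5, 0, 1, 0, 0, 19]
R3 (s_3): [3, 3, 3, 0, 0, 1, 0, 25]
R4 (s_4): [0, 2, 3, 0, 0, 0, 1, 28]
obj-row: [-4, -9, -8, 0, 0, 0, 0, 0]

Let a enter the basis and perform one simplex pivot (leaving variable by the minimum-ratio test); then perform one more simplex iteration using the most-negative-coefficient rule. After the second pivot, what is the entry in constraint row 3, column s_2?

Ratio test on column a — row 1: 9/2 = 9/2; row 2: 19/1 = 19; row 3: 25/3 = 25/3; row 4: entry 0 ≤ 0. Minimum is 9/2 at row 1 (s_1 leaves); pivot element 2.
Divide row 1 by 2; eliminate column a from the other rows.
Second iteration: most negative obj-row entry is -8 in column c, so c enters.
Ratio test on column c — row 1: entry 0 ≤ 0; row 2: (29/2)/5 = 29/10; row 3: (23/2)/3 = 23/6; row 4: 28/3 = 28/3. Minimum is 29/10 at row 2 (s_2 leaves); pivot element 5.
Divide row 2 by 5; eliminate column c from the other rows.
After both pivots, the entry at constraint row 3, column s_2 is -3/5.

-3/5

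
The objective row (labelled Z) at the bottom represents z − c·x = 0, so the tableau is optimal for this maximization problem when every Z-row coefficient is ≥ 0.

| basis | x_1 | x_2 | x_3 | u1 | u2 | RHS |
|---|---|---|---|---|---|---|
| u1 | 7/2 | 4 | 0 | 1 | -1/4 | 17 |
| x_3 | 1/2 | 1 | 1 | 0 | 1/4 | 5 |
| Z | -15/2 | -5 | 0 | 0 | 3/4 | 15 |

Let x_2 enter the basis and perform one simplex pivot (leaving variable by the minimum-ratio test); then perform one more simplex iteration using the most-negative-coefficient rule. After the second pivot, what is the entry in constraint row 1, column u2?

-1/14

Ratio test on column x_2 — row 1: 17/4 = 17/4; row 2: 5/1 = 5. Minimum is 17/4 at row 1 (u1 leaves); pivot element 4.
Divide row 1 by 4; eliminate column x_2 from the other rows.
Second iteration: most negative Z-row entry is -25/8 in column x_1, so x_1 enters.
Ratio test on column x_1 — row 1: (17/4)/(7/8) = 34/7; row 2: entry -3/8 ≤ 0. Minimum is 34/7 at row 1 (x_2 leaves); pivot element 7/8.
Divide row 1 by 7/8; eliminate column x_1 from the other rows.
After both pivots, the entry at constraint row 1, column u2 is -1/14.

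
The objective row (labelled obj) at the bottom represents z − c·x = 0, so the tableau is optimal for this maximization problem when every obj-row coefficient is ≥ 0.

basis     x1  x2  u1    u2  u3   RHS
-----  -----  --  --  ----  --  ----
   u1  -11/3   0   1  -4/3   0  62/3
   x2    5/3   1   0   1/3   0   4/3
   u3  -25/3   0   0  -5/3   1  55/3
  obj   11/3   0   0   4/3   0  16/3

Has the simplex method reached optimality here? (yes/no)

Every obj-row coefficient is ≥ 0, so the tableau is optimal.

yes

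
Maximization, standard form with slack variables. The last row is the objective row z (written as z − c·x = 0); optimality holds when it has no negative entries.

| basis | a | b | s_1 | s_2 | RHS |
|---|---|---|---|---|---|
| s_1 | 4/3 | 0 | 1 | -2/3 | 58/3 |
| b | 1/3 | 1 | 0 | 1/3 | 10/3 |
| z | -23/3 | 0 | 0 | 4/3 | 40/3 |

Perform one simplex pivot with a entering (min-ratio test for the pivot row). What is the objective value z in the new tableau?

Ratio test on column a — row 1: (58/3)/(4/3) = 29/2; row 2: (10/3)/(1/3) = 10. Minimum is 10 at row 2 (b leaves); pivot element 1/3.
Pivot on row 2; the z-row RHS becomes 40/3 − (-23/3)·10 = 90.

90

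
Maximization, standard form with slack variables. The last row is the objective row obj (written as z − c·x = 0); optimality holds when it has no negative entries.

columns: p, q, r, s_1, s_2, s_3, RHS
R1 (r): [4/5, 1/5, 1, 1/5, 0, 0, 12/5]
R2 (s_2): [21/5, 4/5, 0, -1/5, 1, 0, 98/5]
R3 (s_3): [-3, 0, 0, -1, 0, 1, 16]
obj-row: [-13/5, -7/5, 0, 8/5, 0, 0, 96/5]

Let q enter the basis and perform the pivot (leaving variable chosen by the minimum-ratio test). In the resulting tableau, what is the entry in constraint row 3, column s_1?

-1

Ratio test on column q — row 1: (12/5)/(1/5) = 12; row 2: (98/5)/(4/5) = 49/2; row 3: entry 0 ≤ 0. Minimum is 12 at row 1 (r leaves); pivot element 1/5.
Divide row 1 by 1/5; eliminate column q from the other rows.
Row 3 update in column s_1: -1 − 0·1 = -1.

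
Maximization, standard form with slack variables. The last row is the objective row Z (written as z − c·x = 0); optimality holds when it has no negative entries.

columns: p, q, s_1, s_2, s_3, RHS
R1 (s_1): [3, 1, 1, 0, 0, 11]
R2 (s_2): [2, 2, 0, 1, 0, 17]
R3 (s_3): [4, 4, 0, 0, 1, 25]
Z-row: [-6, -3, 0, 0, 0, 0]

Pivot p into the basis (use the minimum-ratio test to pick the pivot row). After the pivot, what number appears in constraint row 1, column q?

1/3

Ratio test on column p — row 1: 11/3 = 11/3; row 2: 17/2 = 17/2; row 3: 25/4 = 25/4. Minimum is 11/3 at row 1 (s_1 leaves); pivot element 3.
Divide row 1 by 3; eliminate column p from the other rows.
In the new row 1, the q entry is the old entry divided by the pivot: 1/3 = 1/3.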